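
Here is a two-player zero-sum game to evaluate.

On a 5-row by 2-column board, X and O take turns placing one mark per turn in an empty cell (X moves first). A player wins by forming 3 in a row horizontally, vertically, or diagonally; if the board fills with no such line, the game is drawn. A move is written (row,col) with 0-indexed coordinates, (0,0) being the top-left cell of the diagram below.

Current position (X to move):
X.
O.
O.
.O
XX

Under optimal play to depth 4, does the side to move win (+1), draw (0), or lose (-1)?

value(X./O./O./.O/XX, X) = 0

[X./O./O./.O/XX] X move#1: (0,1):-1/XX/O./O./.O/XX, (1,1):-1/X./OX/O./.O/XX, (2,1):-1/X./O./OX/.O/XX, (3,0):+0/X./O./O./XO/XX*
[X./O./O./XO/XX] O move#2: (0,1):+0/XO/O./O./XO/XX*, (1,1):+0/X./OO/O./XO/XX, (2,1):+0/X./O./OO/XO/XX
[XO/O./O./XO/XX] X move#3: (1,1):+0/XO/OX/O./XO/XX*, (2,1):+0/XO/O./OX/XO/XX
[XO/OX/O./XO/XX] O move#4: (2,1):+0/XO/OX/OO/XO/XX*
[XO/OX/OO/XO/XX] end (terminal +0, X#5); searched X./O./O./.O/XX to 4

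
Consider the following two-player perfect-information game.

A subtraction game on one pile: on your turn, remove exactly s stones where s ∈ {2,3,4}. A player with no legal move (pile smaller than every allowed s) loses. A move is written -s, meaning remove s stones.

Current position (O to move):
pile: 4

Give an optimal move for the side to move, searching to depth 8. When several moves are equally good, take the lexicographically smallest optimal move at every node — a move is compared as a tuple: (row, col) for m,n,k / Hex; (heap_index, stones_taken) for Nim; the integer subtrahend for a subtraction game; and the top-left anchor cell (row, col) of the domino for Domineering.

O's best at [4]: -3

p1 O@[4]: -2[2]-1 -3[1]+1* -4[0]+1
p2 X@[1] terminal -1; root [4] d8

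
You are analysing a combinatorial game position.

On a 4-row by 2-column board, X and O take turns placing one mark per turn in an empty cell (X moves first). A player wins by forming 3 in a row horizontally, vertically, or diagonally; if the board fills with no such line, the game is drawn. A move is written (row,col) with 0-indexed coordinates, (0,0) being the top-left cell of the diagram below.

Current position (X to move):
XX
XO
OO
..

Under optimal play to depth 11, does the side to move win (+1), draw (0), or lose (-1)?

value(XX/XO/OO/.., X) = 0

ply 1, X at XX/XO/OO/.. | (3,0)=-1→XX/XO/OO/X.; (3,1)=+0→XX/XO/OO/.X*
ply 2, O at XX/XO/OO/.X | (3,0)=+0→XX/XO/OO/OX*
ply 3: XX/XO/OO/OX is terminal +0 (X); from XX/XO/OO/.. depth 11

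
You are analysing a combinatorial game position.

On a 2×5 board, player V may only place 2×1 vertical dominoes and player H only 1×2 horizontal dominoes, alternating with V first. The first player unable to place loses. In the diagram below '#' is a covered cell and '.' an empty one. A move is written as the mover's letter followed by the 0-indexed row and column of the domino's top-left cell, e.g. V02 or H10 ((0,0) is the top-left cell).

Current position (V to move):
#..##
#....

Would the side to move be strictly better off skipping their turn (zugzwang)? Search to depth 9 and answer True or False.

zugzwang(#..##/#...., V) = False

p1 V@[#..##/#....]: V01[##.##/##...]-1 V02[#.###/#.#..]+1*
p2 H@[#.###/#.#..]: H13[#.###/#.###]-1*
p3 V@[#.###/#.###]: V01[#####/#####]+1*
p4 H@[#####/#####] terminal -1; root [#..##/#....] d9
if V skipped the turn, H would face:
~ p1 H@[#..##/#....]: H01[#####/#....]+1* H11[#..##/###..]+1 H12[#..##/#.##.]-1 H13[#..##/#..##]-1
~ p2 V@[#####/#....] terminal -1; root [#..##/#....] d9
compare (V): move=+1 vs pass=-1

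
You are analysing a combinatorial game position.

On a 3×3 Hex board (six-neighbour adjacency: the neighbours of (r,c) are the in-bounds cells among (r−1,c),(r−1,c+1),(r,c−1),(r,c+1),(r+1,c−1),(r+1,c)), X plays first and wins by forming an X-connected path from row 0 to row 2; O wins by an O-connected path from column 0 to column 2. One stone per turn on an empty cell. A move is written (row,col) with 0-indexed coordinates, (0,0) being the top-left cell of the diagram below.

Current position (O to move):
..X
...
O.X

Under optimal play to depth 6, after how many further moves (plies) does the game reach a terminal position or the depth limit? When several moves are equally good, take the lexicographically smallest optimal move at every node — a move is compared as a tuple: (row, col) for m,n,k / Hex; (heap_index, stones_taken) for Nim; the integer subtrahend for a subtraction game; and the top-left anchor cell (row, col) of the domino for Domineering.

p1 O@[..X/.../O.X]: (0,0)[O.X/.../O.X]-1 (0,1)[.OX/.../O.X]-1 (1,0)[..X/O../O.X]-1 (1,1)[..X/.O./O.X]-1 (1,2)[..X/..O/O.X]+1* (2,1)[..X/.../OOX]-1
p2 X@[..X/..O/O.X]: (0,0)[X.X/..O/O.X]-1* (0,1)[.XX/..O/O.X]-1 (1,0)[..X/X.O/O.X]-1 (1,1)[..X/.XO/O.X]-1 (2,1)[..X/..O/OXX]-1
p3 O@[X.X/..O/O.X]: (0,1)[XOX/..O/O.X]+1* (1,0)[X.X/O.O/O.X]+1 (1,1)[X.X/.OO/O.X]+1 (2,1)[X.X/..O/OOX]+1
p4 X@[XOX/..O/O.X]: (1,0)[XOX/X.O/O.X]-1* (1,1)[XOX/.XO/O.X]-1 (2,1)[XOX/..O/OXX]-1
p5 O@[XOX/X.O/O.X]: (1,1)[XOX/XOO/O.X]+1* (2,1)[XOX/X.O/OOX]+1
p6 X@[XOX/XOO/O.X] terminal -1; root [..X/.../O.X] d6

PV length from [..X/.../O.X]: 5 plies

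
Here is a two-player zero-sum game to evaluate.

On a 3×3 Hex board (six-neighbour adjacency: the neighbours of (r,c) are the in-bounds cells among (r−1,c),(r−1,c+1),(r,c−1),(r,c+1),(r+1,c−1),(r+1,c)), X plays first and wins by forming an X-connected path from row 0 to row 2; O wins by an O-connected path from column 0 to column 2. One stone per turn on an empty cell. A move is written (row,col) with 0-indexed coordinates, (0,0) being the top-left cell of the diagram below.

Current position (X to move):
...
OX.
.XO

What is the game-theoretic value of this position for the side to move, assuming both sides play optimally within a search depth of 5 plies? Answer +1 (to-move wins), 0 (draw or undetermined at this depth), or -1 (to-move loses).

[.../OX./.XO] X move#1: (0,0):+1/X../OX./.XO*, (0,1):+1/.X./OX./.XO, (0,2):+1/..X/OX./.XO, (1,2):+1/.../OXX/.XO, (2,0):+1/.../OX./XXO
[X../OX./.XO] O move#2: (0,1):-1/XO./OX./.XO*, (0,2):-1/X.O/OX./.XO, (1,2):-1/X../OXO/.XO, (2,0):-1/X../OX./OXO
[XO./OX./.XO] X move#3: (0,2):+1/XOX/OX./.XO*, (1,2):-1/XO./OXX/.XO, (2,0):-1/XO./OX./XXO
[XOX/OX./.XO] end (terminal -1, O#4); searched .../OX./.XO to 5

value(.../OX./.XO, X) = +1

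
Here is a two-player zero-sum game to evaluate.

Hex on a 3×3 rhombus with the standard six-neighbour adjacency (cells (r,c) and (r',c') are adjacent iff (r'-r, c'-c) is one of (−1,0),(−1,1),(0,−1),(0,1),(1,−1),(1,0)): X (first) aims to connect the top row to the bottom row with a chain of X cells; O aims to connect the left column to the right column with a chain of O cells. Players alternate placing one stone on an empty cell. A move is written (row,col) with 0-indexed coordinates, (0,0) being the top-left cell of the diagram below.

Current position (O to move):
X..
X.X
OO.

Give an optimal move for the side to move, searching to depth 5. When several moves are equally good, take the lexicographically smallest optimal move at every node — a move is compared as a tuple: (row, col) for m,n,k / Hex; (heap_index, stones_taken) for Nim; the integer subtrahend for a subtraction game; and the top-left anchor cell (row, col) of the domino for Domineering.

O's best at [X../X.X/OO.]: (0,2)

[X../X.X/OO.] O move#1: (0,1):-1/XO./X.X/OO., (0,2):+1/X.O/X.X/OO.*, (1,1):+1/X../XOX/OO., (2,2):+1/X../X.X/OOO
[X.O/X.X/OO.] X move#2: (0,1):-1/XXO/X.X/OO.*, (1,1):-1/X.O/XXX/OO., (2,2):-1/X.O/X.X/OOX
[XXO/X.X/OO.] O move#3: (1,1):+1/XXO/XOX/OO.*, (2,2):+1/XXO/X.X/OOO
[XXO/XOX/OO.] end (terminal -1, X#4); searched X../X.X/OO. to 5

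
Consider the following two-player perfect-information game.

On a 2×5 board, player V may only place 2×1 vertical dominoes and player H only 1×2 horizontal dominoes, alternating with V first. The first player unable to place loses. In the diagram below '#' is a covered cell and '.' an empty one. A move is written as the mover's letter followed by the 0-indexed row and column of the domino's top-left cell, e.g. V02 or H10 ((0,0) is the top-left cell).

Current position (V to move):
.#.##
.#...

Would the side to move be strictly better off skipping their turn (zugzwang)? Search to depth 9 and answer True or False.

zugzwang(.#.##/.#..., V) = False

ply 1, V at .#.##/.#... | V00=-1→##.##/##...; V02=+1→.####/.##..*
ply 2, H at .####/.##.. | H13=-1→.####/.####*
ply 3, V at .####/.#### | V00=+1→#####/#####*
ply 4: #####/##### is terminal -1 (H); from .#.##/.#... depth 9
pass branch (H moves first from the same position):
  | ply 1, H at .#.##/.#... | H12=-1→.#.##/.###.*; H13=-1→.#.##/.#.##
  | ply 2, V at .#.##/.###. | V00=+1→##.##/####.*
  | ply 3: ##.##/####. is terminal -1 (H); from .#.##/.#... depth 9
V moving scores +1; V passing scores +1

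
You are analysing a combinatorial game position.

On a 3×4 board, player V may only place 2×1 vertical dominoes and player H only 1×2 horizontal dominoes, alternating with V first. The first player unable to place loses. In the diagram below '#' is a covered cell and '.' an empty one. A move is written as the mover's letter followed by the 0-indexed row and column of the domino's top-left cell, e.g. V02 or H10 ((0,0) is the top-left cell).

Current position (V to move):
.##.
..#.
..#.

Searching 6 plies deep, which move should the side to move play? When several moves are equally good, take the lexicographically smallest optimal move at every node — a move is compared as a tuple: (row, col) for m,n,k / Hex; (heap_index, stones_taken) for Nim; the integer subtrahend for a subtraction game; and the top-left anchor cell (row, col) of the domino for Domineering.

p1 V@[.##./..#./..#.]: V00[###./#.#./..#.]+1* V03[.###/..##/..#.]-1 V10[.##./#.#./#.#.]+1 V11[.##./.##./.##.]+1 V13[.##./..##/..##]-1
p2 H@[###./#.#./..#.]: H20[###./#.#./###.]-1*
p3 V@[###./#.#./###.]: V03[####/#.##/###.]+1* V13[###./#.##/####]+1
p4 H@[####/#.##/###.] terminal -1; root [.##./..#./..#.] d6

V's best at [.##./..#./..#.]: V00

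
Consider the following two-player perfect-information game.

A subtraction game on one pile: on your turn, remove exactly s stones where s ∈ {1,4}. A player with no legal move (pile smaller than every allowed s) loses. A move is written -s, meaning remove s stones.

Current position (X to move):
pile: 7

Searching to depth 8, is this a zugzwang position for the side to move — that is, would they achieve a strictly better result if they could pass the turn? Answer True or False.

zugzwang(7, X) = True

[7] X move#1: -1:-1/6*, -4:-1/3
[6] O move#2: -1:+1/5*, -4:+1/2
[5] X move#3: -1:-1/4*, -4:-1/1
[4] O move#4: -1:-1/3, -4:+1/0*
[0] end (terminal -1, X#5); searched 7 to 8
if X skipped the turn, O would face:
~ [7] O move#1: -1:-1/6*, -4:-1/3
~ [6] X move#2: -1:+1/5*, -4:+1/2
~ [5] O move#3: -1:-1/4*, -4:-1/1
~ [4] X move#4: -1:-1/3, -4:+1/0*
~ [0] end (terminal -1, O#5); searched 7 to 8
compare (X): move=-1 vs pass=+1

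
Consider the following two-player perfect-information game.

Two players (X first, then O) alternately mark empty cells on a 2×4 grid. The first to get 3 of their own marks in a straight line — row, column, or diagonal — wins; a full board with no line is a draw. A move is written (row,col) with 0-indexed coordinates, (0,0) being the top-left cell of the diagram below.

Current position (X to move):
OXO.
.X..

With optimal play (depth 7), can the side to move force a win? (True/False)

X winning at [OXO./.X..]: True

ply 1, X at OXO./.X.. | (0,3)=+0→OXOX/.X..; (1,0)=+0→OXO./XX..; (1,2)=+1→OXO./.XX.*; (1,3)=+0→OXO./.X.X
ply 2, O at OXO./.XX. | (0,3)=-1→OXOO/.XX.*; (1,0)=-1→OXO./OXX.; (1,3)=-1→OXO./.XXO
ply 3, X at OXOO/.XX. | (1,0)=+1→OXOO/XXX.*; (1,3)=+1→OXOO/.XXX
ply 4: OXOO/XXX. is terminal -1 (O); from OXO./.X.. depth 7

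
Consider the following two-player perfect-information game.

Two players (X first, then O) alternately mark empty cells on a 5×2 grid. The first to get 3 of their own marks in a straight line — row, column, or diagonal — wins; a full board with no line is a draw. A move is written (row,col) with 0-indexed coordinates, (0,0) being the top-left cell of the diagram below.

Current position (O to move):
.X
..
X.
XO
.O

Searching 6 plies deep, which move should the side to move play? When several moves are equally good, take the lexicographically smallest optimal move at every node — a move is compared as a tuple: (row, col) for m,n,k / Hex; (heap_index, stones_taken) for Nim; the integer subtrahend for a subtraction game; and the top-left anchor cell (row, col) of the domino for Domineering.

p1 O@[.X/../X./XO/.O]: (0,0)[OX/../X./XO/.O]-1 (1,0)[.X/O./X./XO/.O]-1 (1,1)[.X/.O/X./XO/.O]-1 (2,1)[.X/../XO/XO/.O]+1* (4,0)[.X/../X./XO/OO]-1
p2 X@[.X/../XO/XO/.O] terminal -1; root [.X/../X./XO/.O] d6

O's best at [.X/../X./XO/.O]: (2,1)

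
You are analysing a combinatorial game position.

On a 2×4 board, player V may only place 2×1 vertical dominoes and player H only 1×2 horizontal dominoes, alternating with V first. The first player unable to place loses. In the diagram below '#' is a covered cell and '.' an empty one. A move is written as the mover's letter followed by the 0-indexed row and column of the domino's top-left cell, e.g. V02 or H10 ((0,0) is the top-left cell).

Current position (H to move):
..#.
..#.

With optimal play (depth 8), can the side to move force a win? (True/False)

H winning at [..#./..#.]: True

ply 1, H at ..#./..#. | H00=+1→###./..#.*; H10=+1→..#./###.
ply 2, V at ###./..#. | V03=-1→####/..##*
ply 3, H at ####/..## | H10=+1→####/####*
ply 4: ####/#### is terminal -1 (V); from ..#./..#. depth 8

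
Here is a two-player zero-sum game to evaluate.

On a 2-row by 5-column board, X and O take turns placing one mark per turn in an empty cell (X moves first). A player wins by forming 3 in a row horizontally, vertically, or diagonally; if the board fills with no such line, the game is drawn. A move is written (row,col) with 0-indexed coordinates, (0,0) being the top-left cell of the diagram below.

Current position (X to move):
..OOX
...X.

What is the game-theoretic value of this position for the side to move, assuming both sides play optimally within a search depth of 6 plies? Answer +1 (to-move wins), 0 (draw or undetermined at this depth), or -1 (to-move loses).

value(..OOX/...X., X) = 0

p1 X@[..OOX/...X.]: (0,0)[X.OOX/...X.]-1 (0,1)[.XOOX/...X.]+0* (1,0)[..OOX/X..X.]-1 (1,1)[..OOX/.X.X.]-1 (1,2)[..OOX/..XX.]-1 (1,4)[..OOX/...XX]-1
p2 O@[.XOOX/...X.]: (0,0)[OXOOX/...X.]-1 (1,0)[.XOOX/O..X.]-1 (1,1)[.XOOX/.O.X.]+0* (1,2)[.XOOX/..OX.]+0 (1,4)[.XOOX/...XO]+0
p3 X@[.XOOX/.O.X.]: (0,0)[XXOOX/.O.X.]+0* (1,0)[.XOOX/XO.X.]+0 (1,2)[.XOOX/.OXX.]+0 (1,4)[.XOOX/.O.XX]+0
p4 O@[XXOOX/.O.X.]: (1,0)[XXOOX/OO.X.]+0* (1,2)[XXOOX/.OOX.]+0 (1,4)[XXOOX/.O.XO]+0
p5 X@[XXOOX/OO.X.]: (1,2)[XXOOX/OOXX.]+0* (1,4)[XXOOX/OO.XX]-1
p6 O@[XXOOX/OOXX.]: (1,4)[XXOOX/OOXXO]+0*
p7 X@[XXOOX/OOXXO] terminal +0; root [..OOX/...X.] d6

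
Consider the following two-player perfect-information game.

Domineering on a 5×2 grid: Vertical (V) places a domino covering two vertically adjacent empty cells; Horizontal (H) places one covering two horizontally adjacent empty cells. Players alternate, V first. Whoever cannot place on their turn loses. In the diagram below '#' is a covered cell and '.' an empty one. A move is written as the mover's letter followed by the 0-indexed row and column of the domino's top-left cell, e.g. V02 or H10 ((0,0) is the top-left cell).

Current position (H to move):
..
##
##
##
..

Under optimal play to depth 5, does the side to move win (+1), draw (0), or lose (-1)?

[../##/##/##/..] H move#1: H00:+1/##/##/##/##/..*, H40:+1/../##/##/##/##
[##/##/##/##/..] end (terminal -1, V#2); searched ../##/##/##/.. to 5

value(../##/##/##/.., H) = +1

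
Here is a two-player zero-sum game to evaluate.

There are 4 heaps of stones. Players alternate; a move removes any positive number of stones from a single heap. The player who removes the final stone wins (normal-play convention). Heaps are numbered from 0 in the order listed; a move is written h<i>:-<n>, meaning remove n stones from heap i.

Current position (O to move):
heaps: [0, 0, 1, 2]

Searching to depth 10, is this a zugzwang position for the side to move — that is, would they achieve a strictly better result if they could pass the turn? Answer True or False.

zugzwang((0,0,1,2), O) = False

p1 O@[(0,0,1,2)]: h2:-1[(0,0,0,2)]-1 h3:-1[(0,0,1,1)]+1* h3:-2[(0,0,1,0)]-1
p2 X@[(0,0,1,1)]: h2:-1[(0,0,0,1)]-1* h3:-1[(0,0,1,0)]-1
p3 O@[(0,0,0,1)]: h3:-1[(0,0,0,0)]+1*
p4 X@[(0,0,0,0)] terminal -1; root [(0,0,1,2)] d10
pass branch (X moves first from the same position):
  | p1 X@[(0,0,1,2)]: h2:-1[(0,0,0,2)]-1 h3:-1[(0,0,1,1)]+1* h3:-2[(0,0,1,0)]-1
  | p2 O@[(0,0,1,1)]: h2:-1[(0,0,0,1)]-1* h3:-1[(0,0,1,0)]-1
  | p3 X@[(0,0,0,1)]: h3:-1[(0,0,0,0)]+1*
  | p4 O@[(0,0,0,0)] terminal -1; root [(0,0,1,2)] d10
O moving scores +1; O passing scores -1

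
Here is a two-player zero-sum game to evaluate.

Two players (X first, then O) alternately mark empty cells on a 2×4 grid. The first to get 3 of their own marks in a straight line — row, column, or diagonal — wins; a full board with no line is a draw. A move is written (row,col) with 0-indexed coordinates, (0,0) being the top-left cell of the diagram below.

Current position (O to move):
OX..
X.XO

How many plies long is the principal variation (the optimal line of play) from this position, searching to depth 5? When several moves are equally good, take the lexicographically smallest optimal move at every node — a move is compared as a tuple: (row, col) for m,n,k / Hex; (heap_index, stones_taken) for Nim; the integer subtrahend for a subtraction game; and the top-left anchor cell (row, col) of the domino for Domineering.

ply 1, O at OX../X.XO | (0,2)=-1→OXO./X.XO; (0,3)=-1→OX.O/X.XO; (1,1)=+0→OX../XOXO*
ply 2, X at OX../XOXO | (0,2)=+0→OXX./XOXO*; (0,3)=+0→OX.X/XOXO
ply 3, O at OXX./XOXO | (0,3)=+0→OXXO/XOXO*
ply 4: OXXO/XOXO is terminal +0 (X); from OX../X.XO depth 5

PV length from [OX../X.XO]: 3 plies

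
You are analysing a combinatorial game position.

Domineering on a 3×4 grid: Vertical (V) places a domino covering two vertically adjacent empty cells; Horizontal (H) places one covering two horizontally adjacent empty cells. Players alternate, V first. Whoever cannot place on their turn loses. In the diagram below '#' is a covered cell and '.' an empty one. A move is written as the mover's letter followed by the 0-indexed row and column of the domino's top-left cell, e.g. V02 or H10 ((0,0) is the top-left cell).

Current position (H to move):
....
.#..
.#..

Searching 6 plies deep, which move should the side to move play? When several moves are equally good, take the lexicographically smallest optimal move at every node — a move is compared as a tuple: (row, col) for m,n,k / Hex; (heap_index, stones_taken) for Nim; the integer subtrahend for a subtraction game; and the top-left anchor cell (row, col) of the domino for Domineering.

ply 1, H at ..../.#../.#.. | H00=-1→##../.#../.#..; H01=-1→.##./.#../.#..; H02=-1→..##/.#../.#..; H12=+1→..../.###/.#..*; H22=-1→..../.#../.###
ply 2, V at ..../.###/.#.. | V00=-1→#.../####/.#..*; V10=-1→..../####/##..
ply 3, H at #.../####/.#.. | H01=+1→###./####/.#..*; H02=+1→#.##/####/.#..; H22=+1→#.../####/.###
ply 4: ###./####/.#.. is terminal -1 (V); from ..../.#../.#.. depth 6

H's best at [..../.#../.#..]: H12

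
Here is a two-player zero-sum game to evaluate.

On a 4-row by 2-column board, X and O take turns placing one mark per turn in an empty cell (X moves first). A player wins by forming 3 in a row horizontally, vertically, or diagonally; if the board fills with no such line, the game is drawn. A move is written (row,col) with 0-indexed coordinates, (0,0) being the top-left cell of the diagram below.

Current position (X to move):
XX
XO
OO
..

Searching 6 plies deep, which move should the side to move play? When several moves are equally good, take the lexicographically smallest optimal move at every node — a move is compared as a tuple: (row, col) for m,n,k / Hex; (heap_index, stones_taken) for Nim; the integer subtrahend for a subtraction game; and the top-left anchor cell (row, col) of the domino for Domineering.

p1 X@[XX/XO/OO/..]: (3,0)[XX/XO/OO/X.]-1 (3,1)[XX/XO/OO/.X]+0*
p2 O@[XX/XO/OO/.X]: (3,0)[XX/XO/OO/OX]+0*
p3 X@[XX/XO/OO/OX] terminal +0; root [XX/XO/OO/..] d6

X's best at [XX/XO/OO/..]: (3,1)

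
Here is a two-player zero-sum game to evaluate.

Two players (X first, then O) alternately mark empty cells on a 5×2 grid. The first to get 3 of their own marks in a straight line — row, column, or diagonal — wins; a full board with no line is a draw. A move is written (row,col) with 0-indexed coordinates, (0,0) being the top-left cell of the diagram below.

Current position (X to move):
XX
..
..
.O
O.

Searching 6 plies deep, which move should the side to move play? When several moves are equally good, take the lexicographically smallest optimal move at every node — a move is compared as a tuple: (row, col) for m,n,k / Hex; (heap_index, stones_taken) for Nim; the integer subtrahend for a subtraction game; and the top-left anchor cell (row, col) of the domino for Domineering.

X's best at [XX/../../.O/O.]: (1,1)

ply 1, X at XX/../../.O/O. | (1,0)=-1→XX/X./../.O/O.; (1,1)=+0→XX/.X/../.O/O.*; (2,0)=+0→XX/../X./.O/O.; (2,1)=+0→XX/../.X/.O/O.; (3,0)=-1→XX/../../XO/O.; (4,1)=+0→XX/../../.O/OX
ply 2, O at XX/.X/../.O/O. | (1,0)=-1→XX/OX/../.O/O.; (2,0)=-1→XX/.X/O./.O/O.; (2,1)=+0→XX/.X/.O/.O/O.*; (3,0)=-1→XX/.X/../OO/O.; (4,1)=-1→XX/.X/../.O/OO
ply 3, X at XX/.X/.O/.O/O. | (1,0)=-1→XX/XX/.O/.O/O.; (2,0)=-1→XX/.X/XO/.O/O.; (3,0)=-1→XX/.X/.O/XO/O.; (4,1)=+0→XX/.X/.O/.O/OX*
ply 4, O at XX/.X/.O/.O/OX | (1,0)=+0→XX/OX/.O/.O/OX*; (2,0)=+0→XX/.X/OO/.O/OX; (3,0)=+0→XX/.X/.O/OO/OX
ply 5, X at XX/OX/.O/.O/OX | (2,0)=+0→XX/OX/XO/.O/OX*; (3,0)=+0→XX/OX/.O/XO/OX
ply 6, O at XX/OX/XO/.O/OX | (3,0)=+0→XX/OX/XO/OO/OX*
ply 7: XX/OX/XO/OO/OX is terminal +0 (X); from XX/../../.O/O. depth 6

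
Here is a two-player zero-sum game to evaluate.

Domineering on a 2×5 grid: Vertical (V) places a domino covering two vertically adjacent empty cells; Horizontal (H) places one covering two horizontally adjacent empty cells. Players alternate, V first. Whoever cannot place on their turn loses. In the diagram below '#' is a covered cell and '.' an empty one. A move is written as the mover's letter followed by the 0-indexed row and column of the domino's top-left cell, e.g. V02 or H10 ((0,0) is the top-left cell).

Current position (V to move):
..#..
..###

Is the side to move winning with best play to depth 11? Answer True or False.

V winning at [..#../..###]: True

p1 V@[..#../..###]: V00[#.#../#.###]+1* V01[.##../.####]+1
p2 H@[#.#../#.###]: H03[#.###/#.###]-1*
p3 V@[#.###/#.###]: V01[#####/#####]+1*
p4 H@[#####/#####] terminal -1; root [..#../..###] d11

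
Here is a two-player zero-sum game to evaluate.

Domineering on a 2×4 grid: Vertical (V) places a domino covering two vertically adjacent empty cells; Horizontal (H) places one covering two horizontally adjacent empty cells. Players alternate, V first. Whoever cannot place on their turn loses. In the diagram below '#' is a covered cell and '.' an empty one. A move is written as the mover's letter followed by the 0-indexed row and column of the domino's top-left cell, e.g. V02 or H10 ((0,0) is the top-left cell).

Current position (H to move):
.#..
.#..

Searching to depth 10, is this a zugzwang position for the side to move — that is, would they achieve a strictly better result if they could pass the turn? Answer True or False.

zugzwang(.#../.#.., H) = False

ply 1, H at .#../.#.. | H02=+1→.###/.#..*; H12=+1→.#../.###
ply 2, V at .###/.#.. | V00=-1→####/##..*
ply 3, H at ####/##.. | H12=+1→####/####*
ply 4: ####/#### is terminal -1 (V); from .#../.#.. depth 10
pass branch (V moves first from the same position):
  | ply 1, V at .#../.#.. | V00=-1→##../##..; V02=+1→.##./.##.*; V03=+1→.#.#/.#.#
  | ply 2: .##./.##. is terminal -1 (H); from .#../.#.. depth 10
H moving scores +1; H passing scores -1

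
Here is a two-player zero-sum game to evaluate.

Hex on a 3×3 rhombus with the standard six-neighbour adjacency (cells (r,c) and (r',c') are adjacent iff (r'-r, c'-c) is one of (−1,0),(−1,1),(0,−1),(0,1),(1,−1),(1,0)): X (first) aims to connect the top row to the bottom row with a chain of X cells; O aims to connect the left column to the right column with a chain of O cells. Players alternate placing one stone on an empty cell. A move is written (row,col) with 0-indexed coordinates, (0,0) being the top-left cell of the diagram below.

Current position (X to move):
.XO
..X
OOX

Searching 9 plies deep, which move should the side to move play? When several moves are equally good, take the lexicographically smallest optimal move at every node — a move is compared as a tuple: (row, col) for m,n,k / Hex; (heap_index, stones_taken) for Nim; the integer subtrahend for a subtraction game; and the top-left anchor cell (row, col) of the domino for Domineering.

p1 X@[.XO/..X/OOX]: (0,0)[XXO/..X/OOX]-1 (1,0)[.XO/X.X/OOX]-1 (1,1)[.XO/.XX/OOX]+1*
p2 O@[.XO/.XX/OOX] terminal -1; root [.XO/..X/OOX] d9

X's best at [.XO/..X/OOX]: (1,1)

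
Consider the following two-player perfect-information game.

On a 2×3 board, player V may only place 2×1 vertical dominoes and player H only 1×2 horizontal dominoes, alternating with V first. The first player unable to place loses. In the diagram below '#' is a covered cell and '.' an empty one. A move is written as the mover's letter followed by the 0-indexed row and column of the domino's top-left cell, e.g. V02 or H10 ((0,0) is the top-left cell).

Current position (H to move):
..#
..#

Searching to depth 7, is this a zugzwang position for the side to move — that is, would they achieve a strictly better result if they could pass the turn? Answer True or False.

zugzwang(..#/..#, H) = False

ply 1, H at ..#/..# | H00=+1→###/..#*; H10=+1→..#/###
ply 2: ###/..# is terminal -1 (V); from ..#/..# depth 7
if H skipped the turn, V would face:
~ ply 1, V at ..#/..# | V00=+1→#.#/#.#*; V01=+1→.##/.##
~ ply 2: #.#/#.# is terminal -1 (H); from ..#/..# depth 7
compare (H): move=+1 vs pass=-1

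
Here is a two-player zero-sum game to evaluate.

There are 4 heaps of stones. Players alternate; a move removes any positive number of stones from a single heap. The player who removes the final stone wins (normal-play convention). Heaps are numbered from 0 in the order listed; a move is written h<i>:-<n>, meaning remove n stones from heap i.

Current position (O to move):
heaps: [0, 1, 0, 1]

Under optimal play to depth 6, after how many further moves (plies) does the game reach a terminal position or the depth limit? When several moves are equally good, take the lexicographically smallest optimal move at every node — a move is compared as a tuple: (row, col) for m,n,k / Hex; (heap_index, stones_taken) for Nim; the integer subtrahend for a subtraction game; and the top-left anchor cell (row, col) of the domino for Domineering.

ply 1, O at (0,1,0,1) | h1:-1=-1→(0,0,0,1)*; h3:-1=-1→(0,1,0,0)
ply 2, X at (0,0,0,1) | h3:-1=+1→(0,0,0,0)*
ply 3: (0,0,0,0) is terminal -1 (O); from (0,1,0,1) depth 6

PV length from [(0,1,0,1)]: 2 plies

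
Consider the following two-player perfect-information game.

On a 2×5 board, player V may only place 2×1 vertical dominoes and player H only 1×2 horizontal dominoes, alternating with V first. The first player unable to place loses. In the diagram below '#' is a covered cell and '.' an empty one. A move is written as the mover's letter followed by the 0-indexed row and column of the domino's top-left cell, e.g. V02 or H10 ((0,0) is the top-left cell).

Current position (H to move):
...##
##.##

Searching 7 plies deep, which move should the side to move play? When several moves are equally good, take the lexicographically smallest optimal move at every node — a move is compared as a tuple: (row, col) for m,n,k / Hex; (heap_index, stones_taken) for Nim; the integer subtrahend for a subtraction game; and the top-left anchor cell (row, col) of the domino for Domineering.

ply 1, H at ...##/##.## | H00=-1→##.##/##.##; H01=+1→.####/##.##*
ply 2: .####/##.## is terminal -1 (V); from ...##/##.## depth 7

H's best at [...##/##.##]: H01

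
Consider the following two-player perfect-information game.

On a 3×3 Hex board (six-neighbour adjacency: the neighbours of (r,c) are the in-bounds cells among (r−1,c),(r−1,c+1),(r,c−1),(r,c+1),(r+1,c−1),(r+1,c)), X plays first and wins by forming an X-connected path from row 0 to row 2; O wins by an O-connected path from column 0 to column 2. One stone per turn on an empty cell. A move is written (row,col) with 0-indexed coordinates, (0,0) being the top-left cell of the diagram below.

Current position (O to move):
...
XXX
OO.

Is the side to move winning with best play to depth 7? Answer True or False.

[.../XXX/OO.] O move#1: (0,0):-1/O../XXX/OO., (0,1):-1/.O./XXX/OO., (0,2):-1/..O/XXX/OO., (2,2):+1/.../XXX/OOO*
[.../XXX/OOO] end (terminal -1, X#2); searched .../XXX/OO. to 7

O winning at [.../XXX/OO.]: True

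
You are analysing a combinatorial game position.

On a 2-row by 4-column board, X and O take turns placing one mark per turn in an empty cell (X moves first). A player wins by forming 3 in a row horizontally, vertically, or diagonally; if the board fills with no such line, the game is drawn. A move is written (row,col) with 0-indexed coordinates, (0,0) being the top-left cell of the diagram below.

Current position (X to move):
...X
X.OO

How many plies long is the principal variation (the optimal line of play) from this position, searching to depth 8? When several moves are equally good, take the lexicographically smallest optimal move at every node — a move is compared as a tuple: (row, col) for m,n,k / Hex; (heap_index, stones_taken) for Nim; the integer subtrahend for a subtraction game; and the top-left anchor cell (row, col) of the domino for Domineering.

p1 X@[...X/X.OO]: (0,0)[X..X/X.OO]-1 (0,1)[.X.X/X.OO]-1 (0,2)[..XX/X.OO]-1 (1,1)[...X/XXOO]+0*
p2 O@[...X/XXOO]: (0,0)[O..X/XXOO]+0* (0,1)[.O.X/XXOO]+0 (0,2)[..OX/XXOO]+0
p3 X@[O..X/XXOO]: (0,1)[OX.X/XXOO]+0* (0,2)[O.XX/XXOO]+0
p4 O@[OX.X/XXOO]: (0,2)[OXOX/XXOO]+0*
p5 X@[OXOX/XXOO] terminal +0; root [...X/X.OO] d8

PV length from [...X/X.OO]: 4 plies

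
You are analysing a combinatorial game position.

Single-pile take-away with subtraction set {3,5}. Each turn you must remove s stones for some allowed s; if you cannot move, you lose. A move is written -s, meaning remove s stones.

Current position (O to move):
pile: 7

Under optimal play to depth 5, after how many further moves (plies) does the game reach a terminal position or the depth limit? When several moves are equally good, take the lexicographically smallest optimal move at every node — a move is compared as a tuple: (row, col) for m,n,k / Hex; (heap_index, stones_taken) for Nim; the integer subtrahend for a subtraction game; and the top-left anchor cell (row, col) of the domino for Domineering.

PV length from [7]: 1 ply

[7] O move#1: -3:-1/4, -5:+1/2*
[2] end (terminal -1, X#2); searched 7 to 5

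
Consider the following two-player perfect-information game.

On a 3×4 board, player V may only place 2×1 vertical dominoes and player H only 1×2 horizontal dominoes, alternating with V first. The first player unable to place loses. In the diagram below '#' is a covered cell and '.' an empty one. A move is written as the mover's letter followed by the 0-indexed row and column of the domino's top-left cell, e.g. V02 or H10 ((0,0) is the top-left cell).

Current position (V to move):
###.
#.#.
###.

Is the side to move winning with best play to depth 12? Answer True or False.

V winning at [###./#.#./###.]: True

p1 V@[###./#.#./###.]: V03[####/#.##/###.]+1* V13[###./#.##/####]+1
p2 H@[####/#.##/###.] terminal -1; root [###./#.#./###.] d12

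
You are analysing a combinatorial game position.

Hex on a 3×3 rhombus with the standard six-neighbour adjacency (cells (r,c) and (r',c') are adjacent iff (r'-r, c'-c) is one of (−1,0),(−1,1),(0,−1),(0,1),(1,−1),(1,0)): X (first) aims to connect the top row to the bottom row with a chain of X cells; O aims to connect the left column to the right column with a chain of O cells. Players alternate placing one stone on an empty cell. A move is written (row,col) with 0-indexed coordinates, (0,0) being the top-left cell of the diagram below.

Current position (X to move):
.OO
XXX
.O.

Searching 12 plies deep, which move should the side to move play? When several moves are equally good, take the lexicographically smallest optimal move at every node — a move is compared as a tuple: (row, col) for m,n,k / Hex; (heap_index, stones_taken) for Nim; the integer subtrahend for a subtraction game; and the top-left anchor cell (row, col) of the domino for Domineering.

X's best at [.OO/XXX/.O.]: (0,0)

p1 X@[.OO/XXX/.O.]: (0,0)[XOO/XXX/.O.]+1* (2,0)[.OO/XXX/XO.]-1 (2,2)[.OO/XXX/.OX]-1
p2 O@[XOO/XXX/.O.]: (2,0)[XOO/XXX/OO.]-1* (2,2)[XOO/XXX/.OO]-1
p3 X@[XOO/XXX/OO.]: (2,2)[XOO/XXX/OOX]+1*
p4 O@[XOO/XXX/OOX] terminal -1; root [.OO/XXX/.O.] d12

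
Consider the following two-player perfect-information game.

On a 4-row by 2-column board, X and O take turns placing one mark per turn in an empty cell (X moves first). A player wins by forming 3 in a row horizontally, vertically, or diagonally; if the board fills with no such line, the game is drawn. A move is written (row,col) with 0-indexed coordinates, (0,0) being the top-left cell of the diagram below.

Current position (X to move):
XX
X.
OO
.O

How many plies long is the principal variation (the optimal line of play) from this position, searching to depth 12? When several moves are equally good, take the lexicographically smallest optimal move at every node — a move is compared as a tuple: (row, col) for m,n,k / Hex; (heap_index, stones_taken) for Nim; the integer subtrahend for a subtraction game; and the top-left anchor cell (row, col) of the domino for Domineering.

[XX/X./OO/.O] X move#1: (1,1):+0/XX/XX/OO/.O*, (3,0):-1/XX/X./OO/XO
[XX/XX/OO/.O] O move#2: (3,0):+0/XX/XX/OO/OO*
[XX/XX/OO/OO] end (terminal +0, X#3); searched XX/X./OO/.O to 12

PV length from [XX/X./OO/.O]: 2 plies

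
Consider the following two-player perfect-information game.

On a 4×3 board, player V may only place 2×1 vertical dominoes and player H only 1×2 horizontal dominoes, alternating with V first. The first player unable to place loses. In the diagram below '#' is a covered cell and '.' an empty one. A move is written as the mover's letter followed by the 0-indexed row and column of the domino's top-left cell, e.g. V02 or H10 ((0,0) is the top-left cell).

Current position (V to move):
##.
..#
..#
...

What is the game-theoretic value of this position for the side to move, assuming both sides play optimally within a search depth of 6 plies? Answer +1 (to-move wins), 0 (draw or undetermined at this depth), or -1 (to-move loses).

ply 1, V at ##./..#/..#/... | V10=+1→##./#.#/#.#/...*; V11=+1→##./.##/.##/...; V20=+1→##./..#/#.#/#..; V21=+1→##./..#/.##/.#.
ply 2, H at ##./#.#/#.#/... | H30=-1→##./#.#/#.#/##.*; H31=-1→##./#.#/#.#/.##
ply 3, V at ##./#.#/#.#/##. | V11=+1→##./###/###/##.*
ply 4: ##./###/###/##. is terminal -1 (H); from ##./..#/..#/... depth 6

value(##./..#/..#/..., V) = +1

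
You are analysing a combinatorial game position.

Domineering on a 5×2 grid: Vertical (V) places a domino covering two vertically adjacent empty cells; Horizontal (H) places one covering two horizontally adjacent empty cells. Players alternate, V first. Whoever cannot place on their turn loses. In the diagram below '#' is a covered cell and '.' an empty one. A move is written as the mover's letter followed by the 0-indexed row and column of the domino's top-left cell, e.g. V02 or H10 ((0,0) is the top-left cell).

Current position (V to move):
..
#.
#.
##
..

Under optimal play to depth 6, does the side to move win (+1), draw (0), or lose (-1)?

ply 1, V at ../#./#./##/.. | V01=-1→.#/##/#./##/..*; V11=-1→../##/##/##/..
ply 2, H at .#/##/#./##/.. | H40=+1→.#/##/#./##/##*
ply 3: .#/##/#./##/## is terminal -1 (V); from ../#./#./##/.. depth 6

value(../#./#./##/.., V) = -1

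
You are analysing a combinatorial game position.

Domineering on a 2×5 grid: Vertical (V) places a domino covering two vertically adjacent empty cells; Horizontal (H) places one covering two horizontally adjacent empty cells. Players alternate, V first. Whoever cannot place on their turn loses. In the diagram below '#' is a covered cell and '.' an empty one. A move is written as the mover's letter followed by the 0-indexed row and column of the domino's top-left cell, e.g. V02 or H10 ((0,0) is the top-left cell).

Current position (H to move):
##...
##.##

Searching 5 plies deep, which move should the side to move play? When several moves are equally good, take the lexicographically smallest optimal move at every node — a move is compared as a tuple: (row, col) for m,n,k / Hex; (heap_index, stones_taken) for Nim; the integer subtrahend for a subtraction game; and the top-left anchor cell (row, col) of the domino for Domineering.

H's best at [##.../##.##]: H02

[##.../##.##] H move#1: H02:+1/####./##.##*, H03:-1/##.##/##.##
[####./##.##] end (terminal -1, V#2); searched ##.../##.## to 5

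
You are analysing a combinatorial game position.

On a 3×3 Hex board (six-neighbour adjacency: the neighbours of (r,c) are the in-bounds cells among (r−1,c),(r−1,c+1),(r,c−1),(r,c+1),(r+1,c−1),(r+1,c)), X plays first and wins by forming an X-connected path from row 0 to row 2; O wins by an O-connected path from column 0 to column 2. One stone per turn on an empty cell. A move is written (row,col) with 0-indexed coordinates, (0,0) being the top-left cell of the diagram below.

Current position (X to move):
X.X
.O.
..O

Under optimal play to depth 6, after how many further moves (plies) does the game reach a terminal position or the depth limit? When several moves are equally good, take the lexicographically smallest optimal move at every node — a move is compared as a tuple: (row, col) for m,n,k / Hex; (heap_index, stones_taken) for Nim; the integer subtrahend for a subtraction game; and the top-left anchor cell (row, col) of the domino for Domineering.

PV length from [X.X/.O./..O]: 4 plies

ply 1, X at X.X/.O./..O | (0,1)=-1→XXX/.O./..O*; (1,0)=-1→X.X/XO./..O; (1,2)=-1→X.X/.OX/..O; (2,0)=-1→X.X/.O./X.O; (2,1)=-1→X.X/.O./.XO
ply 2, O at XXX/.O./..O | (1,0)=+1→XXX/OO./..O*; (1,2)=+1→XXX/.OO/..O; (2,0)=+1→XXX/.O./O.O; (2,1)=+1→XXX/.O./.OO
ply 3, X at XXX/OO./..O | (1,2)=-1→XXX/OOX/..O*; (2,0)=-1→XXX/OO./X.O; (2,1)=-1→XXX/OO./.XO
ply 4, O at XXX/OOX/..O | (2,0)=-1→XXX/OOX/O.O; (2,1)=+1→XXX/OOX/.OO*
ply 5: XXX/OOX/.OO is terminal -1 (X); from X.X/.O./..O depth 6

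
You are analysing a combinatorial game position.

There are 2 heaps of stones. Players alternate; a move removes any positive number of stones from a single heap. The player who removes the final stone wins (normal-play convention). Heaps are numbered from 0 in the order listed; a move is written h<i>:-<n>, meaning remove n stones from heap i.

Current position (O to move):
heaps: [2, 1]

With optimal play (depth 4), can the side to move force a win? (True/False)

O winning at [(2,1)]: True

ply 1, O at (2,1) | h0:-1=+1→(1,1)*; h0:-2=-1→(0,1); h1:-1=-1→(2,0)
ply 2, X at (1,1) | h0:-1=-1→(0,1)*; h1:-1=-1→(1,0)
ply 3, O at (0,1) | h1:-1=+1→(0,0)*
ply 4: (0,0) is terminal -1 (X); from (2,1) depth 4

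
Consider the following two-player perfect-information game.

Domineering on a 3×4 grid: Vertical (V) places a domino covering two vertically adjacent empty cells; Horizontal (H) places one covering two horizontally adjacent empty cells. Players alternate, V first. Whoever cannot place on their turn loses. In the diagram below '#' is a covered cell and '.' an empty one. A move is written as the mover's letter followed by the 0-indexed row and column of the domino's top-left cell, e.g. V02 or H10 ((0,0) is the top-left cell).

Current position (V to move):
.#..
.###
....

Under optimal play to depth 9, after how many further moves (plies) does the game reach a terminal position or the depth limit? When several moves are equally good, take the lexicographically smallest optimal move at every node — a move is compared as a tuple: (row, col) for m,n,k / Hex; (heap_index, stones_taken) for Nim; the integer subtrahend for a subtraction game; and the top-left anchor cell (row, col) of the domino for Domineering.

PV length from [.#../.###/....]: 2 plies

ply 1, V at .#../.###/.... | V00=-1→##../####/....*; V10=-1→.#../####/#...
ply 2, H at ##../####/.... | H02=+1→####/####/....*; H20=+1→##../####/##..; H21=+1→##../####/.##.; H22=+1→##../####/..##
ply 3: ####/####/.... is terminal -1 (V); from .#../.###/.... depth 9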